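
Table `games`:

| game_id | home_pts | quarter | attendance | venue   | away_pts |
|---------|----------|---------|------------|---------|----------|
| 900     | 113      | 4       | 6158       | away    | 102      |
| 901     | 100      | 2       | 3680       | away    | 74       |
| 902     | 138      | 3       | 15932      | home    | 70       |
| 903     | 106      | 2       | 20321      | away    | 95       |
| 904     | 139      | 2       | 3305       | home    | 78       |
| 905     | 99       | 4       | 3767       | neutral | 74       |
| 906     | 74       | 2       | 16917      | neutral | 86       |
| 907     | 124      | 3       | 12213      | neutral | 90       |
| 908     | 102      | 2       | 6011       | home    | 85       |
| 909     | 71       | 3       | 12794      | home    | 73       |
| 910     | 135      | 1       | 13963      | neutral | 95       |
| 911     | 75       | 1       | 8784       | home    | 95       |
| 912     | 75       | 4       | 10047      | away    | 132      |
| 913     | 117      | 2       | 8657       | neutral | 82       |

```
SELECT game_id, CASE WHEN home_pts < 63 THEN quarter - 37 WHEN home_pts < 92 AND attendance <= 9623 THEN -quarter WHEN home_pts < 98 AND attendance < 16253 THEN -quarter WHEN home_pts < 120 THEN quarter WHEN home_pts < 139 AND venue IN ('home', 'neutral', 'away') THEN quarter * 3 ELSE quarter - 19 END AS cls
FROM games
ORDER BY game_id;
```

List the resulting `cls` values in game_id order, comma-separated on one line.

game_id=900: home_pts < 120 → 4
game_id=901: home_pts < 120 → 2
game_id=902: home_pts < 139 AND venue IN ('home', 'neutral', 'away') → 9
game_id=903: home_pts < 120 → 2
game_id=904: ELSE → -17
game_id=905: home_pts < 120 → 4
game_id=906: home_pts < 120 → 2
game_id=907: home_pts < 139 AND venue IN ('home', 'neutral', 'away') → 9
game_id=908: home_pts < 120 → 2
game_id=909: home_pts < 98 AND attendance < 16253 → -3
game_id=910: home_pts < 139 AND venue IN ('home', 'neutral', 'away') → 3
game_id=911: home_pts < 92 AND attendance <= 9623 → -1
game_id=912: home_pts < 98 AND attendance < 16253 → -4
game_id=913: home_pts < 120 → 2

4, 2, 9, 2, -17, 4, 2, 9, 2, -3, 3, -1, -4, 2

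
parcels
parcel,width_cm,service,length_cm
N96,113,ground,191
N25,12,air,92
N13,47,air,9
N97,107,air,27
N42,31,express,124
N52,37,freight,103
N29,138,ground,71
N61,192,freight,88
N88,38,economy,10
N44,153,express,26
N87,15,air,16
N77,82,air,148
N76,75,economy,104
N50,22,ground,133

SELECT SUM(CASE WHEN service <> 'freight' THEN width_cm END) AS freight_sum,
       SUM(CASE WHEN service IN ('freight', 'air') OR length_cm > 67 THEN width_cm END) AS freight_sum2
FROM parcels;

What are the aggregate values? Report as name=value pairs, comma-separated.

[freight_sum: service <> 'freight']
parcel=N96: ✓ → 113
parcel=N25: ✓ → 12
parcel=N13: ✓ → 47
parcel=N97: ✓ → 107
parcel=N42: ✓ → 31
parcel=N52: ✗
parcel=N29: ✓ → 138
parcel=N61: ✗
parcel=N88: ✓ → 38
parcel=N44: ✓ → 153
parcel=N87: ✓ → 15
parcel=N77: ✓ → 82
parcel=N76: ✓ → 75
parcel=N50: ✓ → 22
freight_sum = 113 + 12 + 47 + 107 + 31 + 138 + 38 + 153 + 15 + 82 + 75 + 22 = 833
—
[freight_sum2: service IN ('freight', 'air') OR length_cm > 67]
parcel=N96: ✓ → 113
parcel=N25: ✓ → 12
parcel=N13: ✓ → 47
parcel=N97: ✓ → 107
parcel=N42: ✓ → 31
parcel=N52: ✓ → 37
parcel=N29: ✓ → 138
parcel=N61: ✓ → 192
parcel=N88: ✗
parcel=N44: ✗
parcel=N87: ✓ → 15
parcel=N77: ✓ → 82
parcel=N76: ✓ → 75
parcel=N50: ✓ → 22
freight_sum2 = 113 + 12 + 47 + 107 + 31 + 37 + 138 + 192 + 15 + 82 + 75 + 22 = 871

freight_sum=833, freight_sum2=871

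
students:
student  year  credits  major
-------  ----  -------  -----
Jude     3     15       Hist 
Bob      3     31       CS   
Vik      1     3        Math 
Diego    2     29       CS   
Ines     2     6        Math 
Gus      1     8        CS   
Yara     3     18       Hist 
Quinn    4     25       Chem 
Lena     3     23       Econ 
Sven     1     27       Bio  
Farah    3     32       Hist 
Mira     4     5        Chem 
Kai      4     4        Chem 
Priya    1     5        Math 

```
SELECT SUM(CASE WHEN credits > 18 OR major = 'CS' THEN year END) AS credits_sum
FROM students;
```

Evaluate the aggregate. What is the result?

student=Jude: ✗
student=Bob: ✓ → 3
student=Vik: ✗
student=Diego: ✓ → 2
student=Ines: ✗
student=Gus: ✓ → 1
student=Yara: ✗
student=Quinn: ✓ → 4
student=Lena: ✓ → 3
student=Sven: ✓ → 1
student=Farah: ✓ → 3
student=Mira: ✗
student=Kai: ✗
student=Priya: ✗
credits_sum = 3 + 2 + 1 + 4 + 3 + 1 + 3 = 17

17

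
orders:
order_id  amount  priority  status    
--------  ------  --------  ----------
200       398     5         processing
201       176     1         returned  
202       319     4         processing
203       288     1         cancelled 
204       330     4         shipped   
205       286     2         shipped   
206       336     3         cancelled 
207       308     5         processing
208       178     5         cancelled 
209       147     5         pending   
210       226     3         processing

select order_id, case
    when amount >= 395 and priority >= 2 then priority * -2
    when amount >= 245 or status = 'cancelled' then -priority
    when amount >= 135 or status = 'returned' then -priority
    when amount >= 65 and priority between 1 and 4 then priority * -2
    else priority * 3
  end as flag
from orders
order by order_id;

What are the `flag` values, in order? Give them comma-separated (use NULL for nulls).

-10, -1, -4, -1, -4, -2, -3, -5, -5, -5, -3

order_id=200: amount >= 395 and priority >= 2 → -10
order_id=201: amount >= 135 or status = 'returned' → -1
order_id=202: amount >= 245 or status = 'cancelled' → -4
order_id=203: amount >= 245 or status = 'cancelled' → -1
order_id=204: amount >= 245 or status = 'cancelled' → -4
order_id=205: amount >= 245 or status = 'cancelled' → -2
order_id=206: amount >= 245 or status = 'cancelled' → -3
order_id=207: amount >= 245 or status = 'cancelled' → -5
order_id=208: amount >= 245 or status = 'cancelled' → -5
order_id=209: amount >= 135 or status = 'returned' → -5
order_id=210: amount >= 135 or status = 'returned' → -3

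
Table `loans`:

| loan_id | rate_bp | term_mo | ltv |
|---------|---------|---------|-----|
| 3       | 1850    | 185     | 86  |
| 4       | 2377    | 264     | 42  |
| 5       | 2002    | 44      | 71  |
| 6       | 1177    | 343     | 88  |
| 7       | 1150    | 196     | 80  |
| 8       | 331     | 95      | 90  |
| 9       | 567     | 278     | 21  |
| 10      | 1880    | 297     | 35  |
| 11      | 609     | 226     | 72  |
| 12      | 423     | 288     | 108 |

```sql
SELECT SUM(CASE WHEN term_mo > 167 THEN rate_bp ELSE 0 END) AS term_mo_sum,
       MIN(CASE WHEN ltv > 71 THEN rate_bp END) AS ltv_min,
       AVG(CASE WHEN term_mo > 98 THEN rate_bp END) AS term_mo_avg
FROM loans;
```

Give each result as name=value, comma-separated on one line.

[term_mo_sum: term_mo > 167]
loan_id=3: ✓ → 1850
loan_id=4: ✓ → 2377
loan_id=5: ✗
loan_id=6: ✓ → 1177
loan_id=7: ✓ → 1150
loan_id=8: ✗
loan_id=9: ✓ → 567
loan_id=10: ✓ → 1880
loan_id=11: ✓ → 609
loan_id=12: ✓ → 423
term_mo_sum = 1850 + 2377 + 1177 + 1150 + 567 + 1880 + 609 + 423 = 10033
—
[ltv_min: ltv > 71]
loan_id=3: ✓ → 1850
loan_id=4: ✗
loan_id=5: ✗
loan_id=6: ✓ → 1177
loan_id=7: ✓ → 1150
loan_id=8: ✓ → 331
loan_id=9: ✗
loan_id=10: ✗
loan_id=11: ✓ → 609
loan_id=12: ✓ → 423
ltv_min = MIN(1850, 1177, 1150, 331, 609, 423) = 331
—
[term_mo_avg: term_mo > 98]
loan_id=3: ✓ → 1850
loan_id=4: ✓ → 2377
loan_id=5: ✗
loan_id=6: ✓ → 1177
loan_id=7: ✓ → 1150
loan_id=8: ✗
loan_id=9: ✓ → 567
loan_id=10: ✓ → 1880
loan_id=11: ✓ → 609
loan_id=12: ✓ → 423
term_mo_avg = (1850 + 2377 + 1177 + 1150 + 567 + 1880 + 609 + 423) / 8 = 1254.125

term_mo_sum=10033, ltv_min=331, term_mo_avg=1254.125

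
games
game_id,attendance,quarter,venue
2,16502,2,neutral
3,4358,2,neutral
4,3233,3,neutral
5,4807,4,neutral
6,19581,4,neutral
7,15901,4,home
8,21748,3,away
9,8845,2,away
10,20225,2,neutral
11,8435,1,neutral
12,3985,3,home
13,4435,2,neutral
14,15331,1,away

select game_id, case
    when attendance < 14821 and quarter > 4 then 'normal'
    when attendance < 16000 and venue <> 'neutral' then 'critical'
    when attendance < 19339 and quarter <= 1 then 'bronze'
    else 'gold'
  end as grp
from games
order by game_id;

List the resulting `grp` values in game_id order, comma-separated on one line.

gold, gold, gold, gold, gold, critical, gold, critical, gold, bronze, critical, gold, critical

game_id=2: ELSE → gold
game_id=3: ELSE → gold
game_id=4: ELSE → gold
game_id=5: ELSE → gold
game_id=6: ELSE → gold
game_id=7: attendance < 16000 and venue <> 'neutral' → critical
game_id=8: ELSE → gold
game_id=9: attendance < 16000 and venue <> 'neutral' → critical
game_id=10: ELSE → gold
game_id=11: attendance < 19339 and quarter <= 1 → bronze
game_id=12: attendance < 16000 and venue <> 'neutral' → critical
game_id=13: ELSE → gold
game_id=14: attendance < 16000 and venue <> 'neutral' → critical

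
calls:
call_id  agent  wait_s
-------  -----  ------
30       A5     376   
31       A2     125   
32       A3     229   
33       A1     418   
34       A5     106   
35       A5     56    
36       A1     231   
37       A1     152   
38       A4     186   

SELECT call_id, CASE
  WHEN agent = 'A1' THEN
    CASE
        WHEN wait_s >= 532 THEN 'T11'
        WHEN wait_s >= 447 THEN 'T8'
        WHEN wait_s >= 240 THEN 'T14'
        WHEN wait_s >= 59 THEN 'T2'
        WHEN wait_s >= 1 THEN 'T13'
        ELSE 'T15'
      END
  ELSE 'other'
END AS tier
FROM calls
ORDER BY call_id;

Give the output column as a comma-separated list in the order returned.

other, other, other, T14, other, other, T2, T2, other

call_id=30: agent='A5' → outer ELSE → other
call_id=31: agent='A2' → outer ELSE → other
call_id=32: agent='A3' → outer ELSE → other
call_id=33: agent='A1' → inner[wait_s >= 240] → T14
call_id=34: agent='A5' → outer ELSE → other
call_id=35: agent='A5' → outer ELSE → other
call_id=36: agent='A1' → inner[wait_s >= 59] → T2
call_id=37: agent='A1' → inner[wait_s >= 59] → T2
call_id=38: agent='A4' → outer ELSE → other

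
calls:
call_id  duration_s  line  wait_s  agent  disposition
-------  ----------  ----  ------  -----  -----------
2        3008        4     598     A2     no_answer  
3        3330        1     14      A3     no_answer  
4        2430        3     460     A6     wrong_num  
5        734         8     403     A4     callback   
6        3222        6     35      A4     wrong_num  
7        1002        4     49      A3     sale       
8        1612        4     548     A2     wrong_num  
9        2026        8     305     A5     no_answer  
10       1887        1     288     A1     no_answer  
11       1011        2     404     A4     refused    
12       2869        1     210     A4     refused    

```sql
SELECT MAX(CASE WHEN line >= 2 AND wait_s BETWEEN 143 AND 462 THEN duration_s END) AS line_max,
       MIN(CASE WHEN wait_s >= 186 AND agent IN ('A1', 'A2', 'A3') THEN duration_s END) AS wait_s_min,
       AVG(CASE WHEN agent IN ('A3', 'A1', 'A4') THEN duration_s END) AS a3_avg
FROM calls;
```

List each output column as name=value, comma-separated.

line_max=2430, wait_s_min=1612, a3_avg=2007.8571428571

[line_max: line >= 2 AND wait_s BETWEEN 143 AND 462]
call_id=2: ✗
call_id=3: ✗
call_id=4: ✓ → 2430
call_id=5: ✓ → 734
call_id=6: ✗
call_id=7: ✗
call_id=8: ✗
call_id=9: ✓ → 2026
call_id=10: ✗
call_id=11: ✓ → 1011
call_id=12: ✗
line_max = MAX(2430, 734, 2026, 1011) = 2430
—
[wait_s_min: wait_s >= 186 AND agent IN ('A1', 'A2', 'A3')]
call_id=2: ✓ → 3008
call_id=3: ✗
call_id=4: ✗
call_id=5: ✗
call_id=6: ✗
call_id=7: ✗
call_id=8: ✓ → 1612
call_id=9: ✗
call_id=10: ✓ → 1887
call_id=11: ✗
call_id=12: ✗
wait_s_min = MIN(3008, 1612, 1887) = 1612
—
[a3_avg: agent IN ('A3', 'A1', 'A4')]
call_id=2: ✗
call_id=3: ✓ → 3330
call_id=4: ✗
call_id=5: ✓ → 734
call_id=6: ✓ → 3222
call_id=7: ✓ → 1002
call_id=8: ✗
call_id=9: ✗
call_id=10: ✓ → 1887
call_id=11: ✓ → 1011
call_id=12: ✓ → 2869
a3_avg = (3330 + 734 + 3222 + 1002 + 1887 + 1011 + 2869) / 7 = 2007.8571428571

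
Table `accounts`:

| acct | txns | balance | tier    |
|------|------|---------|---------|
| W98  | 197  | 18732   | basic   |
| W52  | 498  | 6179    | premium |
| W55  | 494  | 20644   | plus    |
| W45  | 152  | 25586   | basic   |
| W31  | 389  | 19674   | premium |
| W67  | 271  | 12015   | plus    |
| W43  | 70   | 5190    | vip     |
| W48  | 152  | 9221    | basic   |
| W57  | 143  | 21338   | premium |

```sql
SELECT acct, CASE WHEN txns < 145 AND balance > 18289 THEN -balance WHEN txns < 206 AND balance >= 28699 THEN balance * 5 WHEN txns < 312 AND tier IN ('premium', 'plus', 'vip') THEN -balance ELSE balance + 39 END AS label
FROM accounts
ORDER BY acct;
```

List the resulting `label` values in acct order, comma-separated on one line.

acct=W31: ELSE → 19713
acct=W43: txns < 312 AND tier IN ('premium', 'plus', 'vip') → -5190
acct=W45: ELSE → 25625
acct=W48: ELSE → 9260
acct=W52: ELSE → 6218
acct=W55: ELSE → 20683
acct=W57: txns < 145 AND balance > 18289 → -21338
acct=W67: txns < 312 AND tier IN ('premium', 'plus', 'vip') → -12015
acct=W98: ELSE → 18771

19713, -5190, 25625, 9260, 6218, 20683, -21338, -12015, 18771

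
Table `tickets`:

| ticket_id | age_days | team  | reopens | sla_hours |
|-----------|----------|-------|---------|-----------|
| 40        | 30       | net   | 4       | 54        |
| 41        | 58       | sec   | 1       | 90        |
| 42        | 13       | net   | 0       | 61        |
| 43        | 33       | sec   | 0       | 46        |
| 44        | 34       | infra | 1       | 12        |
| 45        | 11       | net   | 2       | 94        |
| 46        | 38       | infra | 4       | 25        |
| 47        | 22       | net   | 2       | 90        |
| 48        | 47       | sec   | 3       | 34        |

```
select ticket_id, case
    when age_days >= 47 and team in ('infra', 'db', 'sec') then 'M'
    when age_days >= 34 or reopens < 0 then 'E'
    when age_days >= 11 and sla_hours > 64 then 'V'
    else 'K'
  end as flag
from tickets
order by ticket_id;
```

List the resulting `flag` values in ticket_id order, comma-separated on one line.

K, M, K, K, E, V, E, V, M

ticket_id=40: ELSE → K
ticket_id=41: age_days >= 47 and team in ('infra', 'db', 'sec') → M
ticket_id=42: ELSE → K
ticket_id=43: ELSE → K
ticket_id=44: age_days >= 34 or reopens < 0 → E
ticket_id=45: age_days >= 11 and sla_hours > 64 → V
ticket_id=46: age_days >= 34 or reopens < 0 → E
ticket_id=47: age_days >= 11 and sla_hours > 64 → V
ticket_id=48: age_days >= 47 and team in ('infra', 'db', 'sec') → M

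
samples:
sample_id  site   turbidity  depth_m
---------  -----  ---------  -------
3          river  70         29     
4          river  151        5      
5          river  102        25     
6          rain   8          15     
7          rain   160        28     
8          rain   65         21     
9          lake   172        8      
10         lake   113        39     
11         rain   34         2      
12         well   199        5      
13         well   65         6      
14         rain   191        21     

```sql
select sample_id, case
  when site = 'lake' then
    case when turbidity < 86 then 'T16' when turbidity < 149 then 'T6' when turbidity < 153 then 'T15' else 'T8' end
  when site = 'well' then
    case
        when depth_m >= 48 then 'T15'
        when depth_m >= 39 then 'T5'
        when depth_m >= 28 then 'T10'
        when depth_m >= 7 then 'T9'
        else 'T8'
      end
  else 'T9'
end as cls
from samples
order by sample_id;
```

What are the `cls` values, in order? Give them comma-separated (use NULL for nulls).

sample_id=3: site='river' → outer ELSE → T9
sample_id=4: site='river' → outer ELSE → T9
sample_id=5: site='river' → outer ELSE → T9
sample_id=6: site='rain' → outer ELSE → T9
sample_id=7: site='rain' → outer ELSE → T9
sample_id=8: site='rain' → outer ELSE → T9
sample_id=9: site='lake' → inner[ELSE] → T8
sample_id=10: site='lake' → inner[turbidity < 149] → T6
sample_id=11: site='rain' → outer ELSE → T9
sample_id=12: site='well' → inner[ELSE] → T8
sample_id=13: site='well' → inner[ELSE] → T8
sample_id=14: site='rain' → outer ELSE → T9

T9, T9, T9, T9, T9, T9, T8, T6, T9, T8, T8, T9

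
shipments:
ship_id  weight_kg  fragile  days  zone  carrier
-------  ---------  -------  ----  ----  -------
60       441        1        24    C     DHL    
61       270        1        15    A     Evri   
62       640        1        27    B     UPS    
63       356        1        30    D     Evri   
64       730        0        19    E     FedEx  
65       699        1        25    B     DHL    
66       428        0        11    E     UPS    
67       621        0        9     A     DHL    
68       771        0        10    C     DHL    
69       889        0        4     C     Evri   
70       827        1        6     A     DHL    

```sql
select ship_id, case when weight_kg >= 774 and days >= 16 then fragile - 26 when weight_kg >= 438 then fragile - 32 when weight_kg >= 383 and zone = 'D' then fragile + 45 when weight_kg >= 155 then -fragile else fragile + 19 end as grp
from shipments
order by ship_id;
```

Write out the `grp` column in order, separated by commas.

ship_id=60: weight_kg >= 438 → -31
ship_id=61: weight_kg >= 155 → -1
ship_id=62: weight_kg >= 438 → -31
ship_id=63: weight_kg >= 155 → -1
ship_id=64: weight_kg >= 438 → -32
ship_id=65: weight_kg >= 438 → -31
ship_id=66: weight_kg >= 155 → 0
ship_id=67: weight_kg >= 438 → -32
ship_id=68: weight_kg >= 438 → -32
ship_id=69: weight_kg >= 438 → -32
ship_id=70: weight_kg >= 438 → -31

-31, -1, -31, -1, -32, -31, 0, -32, -32, -32, -31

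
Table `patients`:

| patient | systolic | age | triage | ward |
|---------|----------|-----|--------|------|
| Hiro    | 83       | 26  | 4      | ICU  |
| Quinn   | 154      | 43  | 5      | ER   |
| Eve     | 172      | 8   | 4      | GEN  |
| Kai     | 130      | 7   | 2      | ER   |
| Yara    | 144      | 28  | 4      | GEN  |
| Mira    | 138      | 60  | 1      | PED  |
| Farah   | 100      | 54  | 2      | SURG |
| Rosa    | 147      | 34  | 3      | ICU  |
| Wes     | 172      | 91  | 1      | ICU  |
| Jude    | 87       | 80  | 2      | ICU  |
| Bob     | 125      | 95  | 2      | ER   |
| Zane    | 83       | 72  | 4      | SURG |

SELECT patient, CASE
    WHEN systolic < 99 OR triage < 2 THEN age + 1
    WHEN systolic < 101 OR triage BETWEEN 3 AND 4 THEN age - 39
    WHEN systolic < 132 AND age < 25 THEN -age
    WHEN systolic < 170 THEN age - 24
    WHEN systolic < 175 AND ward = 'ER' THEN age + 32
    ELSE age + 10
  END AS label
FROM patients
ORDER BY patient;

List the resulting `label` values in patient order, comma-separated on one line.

71, -31, 15, 27, 81, -7, 61, 19, -5, 92, -11, 73

patient=Bob: systolic < 170 → 71
patient=Eve: systolic < 101 OR triage BETWEEN 3 AND 4 → -31
patient=Farah: systolic < 101 OR triage BETWEEN 3 AND 4 → 15
patient=Hiro: systolic < 99 OR triage < 2 → 27
patient=Jude: systolic < 99 OR triage < 2 → 81
patient=Kai: systolic < 132 AND age < 25 → -7
patient=Mira: systolic < 99 OR triage < 2 → 61
patient=Quinn: systolic < 170 → 19
patient=Rosa: systolic < 101 OR triage BETWEEN 3 AND 4 → -5
patient=Wes: systolic < 99 OR triage < 2 → 92
patient=Yara: systolic < 101 OR triage BETWEEN 3 AND 4 → -11
patient=Zane: systolic < 99 OR triage < 2 → 73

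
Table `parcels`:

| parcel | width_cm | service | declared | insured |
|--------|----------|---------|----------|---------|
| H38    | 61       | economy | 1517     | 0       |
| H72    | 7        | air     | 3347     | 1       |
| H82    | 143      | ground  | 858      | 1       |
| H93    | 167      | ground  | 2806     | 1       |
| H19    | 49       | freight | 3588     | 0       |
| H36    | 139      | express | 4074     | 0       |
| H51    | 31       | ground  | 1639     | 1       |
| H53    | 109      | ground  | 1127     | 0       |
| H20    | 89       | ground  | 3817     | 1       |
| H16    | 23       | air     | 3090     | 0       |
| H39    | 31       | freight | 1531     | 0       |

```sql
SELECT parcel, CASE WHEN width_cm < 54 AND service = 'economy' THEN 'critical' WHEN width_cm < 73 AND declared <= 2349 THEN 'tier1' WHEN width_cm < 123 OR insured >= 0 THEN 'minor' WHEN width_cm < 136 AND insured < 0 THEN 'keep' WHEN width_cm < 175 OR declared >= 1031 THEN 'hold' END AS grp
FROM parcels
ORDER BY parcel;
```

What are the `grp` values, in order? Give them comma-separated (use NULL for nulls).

minor, minor, minor, minor, tier1, tier1, tier1, minor, minor, minor, minor

parcel=H16: width_cm < 123 OR insured >= 0 → minor
parcel=H19: width_cm < 123 OR insured >= 0 → minor
parcel=H20: width_cm < 123 OR insured >= 0 → minor
parcel=H36: width_cm < 123 OR insured >= 0 → minor
parcel=H38: width_cm < 73 AND declared <= 2349 → tier1
parcel=H39: width_cm < 73 AND declared <= 2349 → tier1
parcel=H51: width_cm < 73 AND declared <= 2349 → tier1
parcel=H53: width_cm < 123 OR insured >= 0 → minor
parcel=H72: width_cm < 123 OR insured >= 0 → minor
parcel=H82: width_cm < 123 OR insured >= 0 → minor
parcel=H93: width_cm < 123 OR insured >= 0 → minor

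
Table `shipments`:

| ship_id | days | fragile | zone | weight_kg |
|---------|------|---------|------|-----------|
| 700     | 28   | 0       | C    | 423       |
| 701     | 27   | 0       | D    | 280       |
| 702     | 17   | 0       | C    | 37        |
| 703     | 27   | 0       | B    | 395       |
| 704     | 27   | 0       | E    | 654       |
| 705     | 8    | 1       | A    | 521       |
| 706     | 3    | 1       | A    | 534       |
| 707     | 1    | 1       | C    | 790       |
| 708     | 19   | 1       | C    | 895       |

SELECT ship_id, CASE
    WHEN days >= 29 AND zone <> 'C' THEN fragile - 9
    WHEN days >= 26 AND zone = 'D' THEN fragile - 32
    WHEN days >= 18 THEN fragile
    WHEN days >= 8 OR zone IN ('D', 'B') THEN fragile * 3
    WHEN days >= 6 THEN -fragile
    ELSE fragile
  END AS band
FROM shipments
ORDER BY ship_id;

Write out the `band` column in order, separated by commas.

0, -32, 0, 0, 0, 3, 1, 1, 1

ship_id=700: days >= 18 → 0
ship_id=701: days >= 26 AND zone = 'D' → -32
ship_id=702: days >= 8 OR zone IN ('D', 'B') → 0
ship_id=703: days >= 18 → 0
ship_id=704: days >= 18 → 0
ship_id=705: days >= 8 OR zone IN ('D', 'B') → 3
ship_id=706: ELSE → 1
ship_id=707: ELSE → 1
ship_id=708: days >= 18 → 1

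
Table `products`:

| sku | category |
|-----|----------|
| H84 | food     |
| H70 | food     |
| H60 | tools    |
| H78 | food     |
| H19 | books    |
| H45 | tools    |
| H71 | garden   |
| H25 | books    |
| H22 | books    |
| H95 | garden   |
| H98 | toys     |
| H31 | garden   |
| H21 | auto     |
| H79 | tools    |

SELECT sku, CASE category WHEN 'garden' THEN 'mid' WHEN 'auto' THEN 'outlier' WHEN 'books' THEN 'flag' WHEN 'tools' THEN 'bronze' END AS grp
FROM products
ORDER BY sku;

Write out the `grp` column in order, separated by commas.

sku=H19: category='books' → flag
sku=H21: category='auto' → outlier
sku=H22: category='books' → flag
sku=H25: category='books' → flag
sku=H31: category='garden' → mid
sku=H45: category='tools' → bronze
sku=H60: category='tools' → bronze
sku=H70: (no match → NULL) → NULL
sku=H71: category='garden' → mid
sku=H78: (no match → NULL) → NULL
sku=H79: category='tools' → bronze
sku=H84: (no match → NULL) → NULL
sku=H95: category='garden' → mid
sku=H98: (no match → NULL) → NULL

flag, outlier, flag, flag, mid, bronze, bronze, NULL, mid, NULL, bronze, NULL, mid, NULL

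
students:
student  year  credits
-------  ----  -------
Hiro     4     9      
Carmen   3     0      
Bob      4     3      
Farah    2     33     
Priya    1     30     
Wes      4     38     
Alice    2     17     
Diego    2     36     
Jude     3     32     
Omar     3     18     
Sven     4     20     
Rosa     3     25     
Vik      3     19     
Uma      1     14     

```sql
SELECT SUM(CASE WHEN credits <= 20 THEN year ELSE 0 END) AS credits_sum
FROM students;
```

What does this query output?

student=Hiro: ✓ → 4
student=Carmen: ✓ → 3
student=Bob: ✓ → 4
student=Farah: ✗
student=Priya: ✗
student=Wes: ✗
student=Alice: ✓ → 2
student=Diego: ✗
student=Jude: ✗
student=Omar: ✓ → 3
student=Sven: ✓ → 4
student=Rosa: ✗
student=Vik: ✓ → 3
student=Uma: ✓ → 1
credits_sum = 4 + 3 + 4 + 2 + 3 + 4 + 3 + 1 = 24

24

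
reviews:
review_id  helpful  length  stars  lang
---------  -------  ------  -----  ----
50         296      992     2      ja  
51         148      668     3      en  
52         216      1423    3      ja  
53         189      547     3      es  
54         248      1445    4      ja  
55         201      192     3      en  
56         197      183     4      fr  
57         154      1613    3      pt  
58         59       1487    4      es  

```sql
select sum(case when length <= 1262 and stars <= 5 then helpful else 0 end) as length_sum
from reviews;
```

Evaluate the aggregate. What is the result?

review_id=50: ✓ → 296
review_id=51: ✓ → 148
review_id=52: ✗
review_id=53: ✓ → 189
review_id=54: ✗
review_id=55: ✓ → 201
review_id=56: ✓ → 197
review_id=57: ✗
review_id=58: ✗
length_sum = 296 + 148 + 189 + 201 + 197 = 1031

1031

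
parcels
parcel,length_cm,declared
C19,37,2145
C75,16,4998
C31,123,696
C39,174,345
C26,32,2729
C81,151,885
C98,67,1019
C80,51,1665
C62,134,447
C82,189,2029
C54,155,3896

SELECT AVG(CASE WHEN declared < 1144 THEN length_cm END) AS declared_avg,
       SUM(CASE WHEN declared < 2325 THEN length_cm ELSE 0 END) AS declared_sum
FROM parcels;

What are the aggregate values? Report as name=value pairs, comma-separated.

declared_avg=129.8, declared_sum=926

[declared_avg: declared < 1144]
parcel=C19: ✗
parcel=C75: ✗
parcel=C31: ✓ → 123
parcel=C39: ✓ → 174
parcel=C26: ✗
parcel=C81: ✓ → 151
parcel=C98: ✓ → 67
parcel=C80: ✗
parcel=C62: ✓ → 134
parcel=C82: ✗
parcel=C54: ✗
declared_avg = (123 + 174 + 151 + 67 + 134) / 5 = 129.8
—
[declared_sum: declared < 2325]
parcel=C19: ✓ → 37
parcel=C75: ✗
parcel=C31: ✓ → 123
parcel=C39: ✓ → 174
parcel=C26: ✗
parcel=C81: ✓ → 151
parcel=C98: ✓ → 67
parcel=C80: ✓ → 51
parcel=C62: ✓ → 134
parcel=C82: ✓ → 189
parcel=C54: ✗
declared_sum = 37 + 123 + 174 + 151 + 67 + 51 + 134 + 189 = 926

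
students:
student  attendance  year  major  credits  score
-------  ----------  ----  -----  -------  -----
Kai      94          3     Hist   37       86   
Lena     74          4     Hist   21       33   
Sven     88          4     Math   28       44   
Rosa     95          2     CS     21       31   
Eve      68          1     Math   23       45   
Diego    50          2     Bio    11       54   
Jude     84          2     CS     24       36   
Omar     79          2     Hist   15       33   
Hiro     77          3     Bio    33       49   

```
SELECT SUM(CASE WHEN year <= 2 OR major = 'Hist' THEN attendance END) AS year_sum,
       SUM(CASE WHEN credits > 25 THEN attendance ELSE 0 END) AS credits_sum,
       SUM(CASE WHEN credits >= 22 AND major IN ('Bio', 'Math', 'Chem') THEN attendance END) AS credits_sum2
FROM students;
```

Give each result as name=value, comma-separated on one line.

[year_sum: year <= 2 OR major = 'Hist']
student=Kai: ✓ → 94
student=Lena: ✓ → 74
student=Sven: ✗
student=Rosa: ✓ → 95
student=Eve: ✓ → 68
student=Diego: ✓ → 50
student=Jude: ✓ → 84
student=Omar: ✓ → 79
student=Hiro: ✗
year_sum = 94 + 74 + 95 + 68 + 50 + 84 + 79 = 544
—
[credits_sum: credits > 25]
student=Kai: ✓ → 94
student=Lena: ✗
student=Sven: ✓ → 88
student=Rosa: ✗
student=Eve: ✗
student=Diego: ✗
student=Jude: ✗
student=Omar: ✗
student=Hiro: ✓ → 77
credits_sum = 94 + 88 + 77 = 259
—
[credits_sum2: credits >= 22 AND major IN ('Bio', 'Math', 'Chem')]
student=Kai: ✗
student=Lena: ✗
student=Sven: ✓ → 88
student=Rosa: ✗
student=Eve: ✓ → 68
student=Diego: ✗
student=Jude: ✗
student=Omar: ✗
student=Hiro: ✓ → 77
credits_sum2 = 88 + 68 + 77 = 233

year_sum=544, credits_sum=259, credits_sum2=233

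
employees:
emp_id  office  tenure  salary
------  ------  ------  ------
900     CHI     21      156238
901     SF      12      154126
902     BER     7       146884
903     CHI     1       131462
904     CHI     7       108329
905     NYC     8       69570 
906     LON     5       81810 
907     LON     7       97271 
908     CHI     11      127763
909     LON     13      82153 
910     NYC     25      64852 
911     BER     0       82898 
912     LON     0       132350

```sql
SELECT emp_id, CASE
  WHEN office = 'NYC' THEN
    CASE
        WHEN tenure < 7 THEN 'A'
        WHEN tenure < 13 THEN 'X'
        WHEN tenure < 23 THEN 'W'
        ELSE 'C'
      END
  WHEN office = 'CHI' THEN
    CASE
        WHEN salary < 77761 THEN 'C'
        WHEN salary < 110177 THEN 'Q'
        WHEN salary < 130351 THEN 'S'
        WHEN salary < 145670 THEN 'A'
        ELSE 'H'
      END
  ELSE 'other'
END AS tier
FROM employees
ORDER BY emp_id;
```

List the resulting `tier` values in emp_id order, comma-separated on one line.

H, other, other, A, Q, X, other, other, S, other, C, other, other

emp_id=900: office='CHI' → inner[ELSE] → H
emp_id=901: office='SF' → outer ELSE → other
emp_id=902: office='BER' → outer ELSE → other
emp_id=903: office='CHI' → inner[salary < 145670] → A
emp_id=904: office='CHI' → inner[salary < 110177] → Q
emp_id=905: office='NYC' → inner[tenure < 13] → X
emp_id=906: office='LON' → outer ELSE → other
emp_id=907: office='LON' → outer ELSE → other
emp_id=908: office='CHI' → inner[salary < 130351] → S
emp_id=909: office='LON' → outer ELSE → other
emp_id=910: office='NYC' → inner[ELSE] → C
emp_id=911: office='BER' → outer ELSE → other
emp_id=912: office='LON' → outer ELSE → other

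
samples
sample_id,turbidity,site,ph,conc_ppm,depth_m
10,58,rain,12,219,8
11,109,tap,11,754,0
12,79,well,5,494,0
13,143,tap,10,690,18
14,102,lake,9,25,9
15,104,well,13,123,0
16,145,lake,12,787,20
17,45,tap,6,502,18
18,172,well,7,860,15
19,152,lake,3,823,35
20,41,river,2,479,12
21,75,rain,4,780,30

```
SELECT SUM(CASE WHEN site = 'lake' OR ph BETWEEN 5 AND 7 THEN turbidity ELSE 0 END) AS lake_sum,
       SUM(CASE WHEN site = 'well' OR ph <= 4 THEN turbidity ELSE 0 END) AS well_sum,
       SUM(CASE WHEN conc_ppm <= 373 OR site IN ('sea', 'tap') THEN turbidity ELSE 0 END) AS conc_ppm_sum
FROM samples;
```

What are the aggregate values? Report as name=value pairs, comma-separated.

[lake_sum: site = 'lake' OR ph BETWEEN 5 AND 7]
sample_id=10: ✗
sample_id=11: ✗
sample_id=12: ✓ → 79
sample_id=13: ✗
sample_id=14: ✓ → 102
sample_id=15: ✗
sample_id=16: ✓ → 145
sample_id=17: ✓ → 45
sample_id=18: ✓ → 172
sample_id=19: ✓ → 152
sample_id=20: ✗
sample_id=21: ✗
lake_sum = 79 + 102 + 145 + 45 + 172 + 152 = 695
—
[well_sum: site = 'well' OR ph <= 4]
sample_id=10: ✗
sample_id=11: ✗
sample_id=12: ✓ → 79
sample_id=13: ✗
sample_id=14: ✗
sample_id=15: ✓ → 104
sample_id=16: ✗
sample_id=17: ✗
sample_id=18: ✓ → 172
sample_id=19: ✓ → 152
sample_id=20: ✓ → 41
sample_id=21: ✓ → 75
well_sum = 79 + 104 + 172 + 152 + 41 + 75 = 623
—
[conc_ppm_sum: conc_ppm <= 373 OR site IN ('sea', 'tap')]
sample_id=10: ✓ → 58
sample_id=11: ✓ → 109
sample_id=12: ✗
sample_id=13: ✓ → 143
sample_id=14: ✓ → 102
sample_id=15: ✓ → 104
sample_id=16: ✗
sample_id=17: ✓ → 45
sample_id=18: ✗
sample_id=19: ✗
sample_id=20: ✗
sample_id=21: ✗
conc_ppm_sum = 58 + 109 + 143 + 102 + 104 + 45 = 561

lake_sum=695, well_sum=623, conc_ppm_sum=561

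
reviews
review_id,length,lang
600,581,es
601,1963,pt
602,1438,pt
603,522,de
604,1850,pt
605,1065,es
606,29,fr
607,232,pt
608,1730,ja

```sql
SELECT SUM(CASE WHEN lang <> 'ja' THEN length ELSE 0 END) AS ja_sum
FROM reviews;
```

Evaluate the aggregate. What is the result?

review_id=600: ✓ → 581
review_id=601: ✓ → 1963
review_id=602: ✓ → 1438
review_id=603: ✓ → 522
review_id=604: ✓ → 1850
review_id=605: ✓ → 1065
review_id=606: ✓ → 29
review_id=607: ✓ → 232
review_id=608: ✗
ja_sum = 581 + 1963 + 1438 + 522 + 1850 + 1065 + 29 + 232 = 7680

7680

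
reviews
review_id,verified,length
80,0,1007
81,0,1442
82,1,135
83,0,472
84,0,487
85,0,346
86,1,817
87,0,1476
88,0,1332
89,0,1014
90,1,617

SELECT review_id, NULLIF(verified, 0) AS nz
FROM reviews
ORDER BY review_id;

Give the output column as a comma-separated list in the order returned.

NULL, NULL, 1, NULL, NULL, NULL, 1, NULL, NULL, NULL, 1

review_id=80: verified=0 vs 0: equal → NULL
review_id=81: verified=0 vs 0: equal → NULL
review_id=82: verified=1 vs 0: differ → 1
review_id=83: verified=0 vs 0: equal → NULL
review_id=84: verified=0 vs 0: equal → NULL
review_id=85: verified=0 vs 0: equal → NULL
review_id=86: verified=1 vs 0: differ → 1
review_id=87: verified=0 vs 0: equal → NULL
review_id=88: verified=0 vs 0: equal → NULL
review_id=89: verified=0 vs 0: equal → NULL
review_id=90: verified=1 vs 0: differ → 1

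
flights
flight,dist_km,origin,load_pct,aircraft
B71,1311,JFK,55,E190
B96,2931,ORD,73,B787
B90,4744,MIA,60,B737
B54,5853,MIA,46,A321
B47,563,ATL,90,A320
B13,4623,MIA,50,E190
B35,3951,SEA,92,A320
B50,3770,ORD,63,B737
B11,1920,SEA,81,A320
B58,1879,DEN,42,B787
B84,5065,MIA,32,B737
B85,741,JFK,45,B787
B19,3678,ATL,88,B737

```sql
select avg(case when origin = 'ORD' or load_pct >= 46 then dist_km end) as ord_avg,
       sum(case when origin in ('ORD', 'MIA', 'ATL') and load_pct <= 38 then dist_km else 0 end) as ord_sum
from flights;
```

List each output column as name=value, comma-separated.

ord_avg=3334.4, ord_sum=5065

[ord_avg: origin = 'ORD' or load_pct >= 46]
flight=B71: ✓ → 1311
flight=B96: ✓ → 2931
flight=B90: ✓ → 4744
flight=B54: ✓ → 5853
flight=B47: ✓ → 563
flight=B13: ✓ → 4623
flight=B35: ✓ → 3951
flight=B50: ✓ → 3770
flight=B11: ✓ → 1920
flight=B58: ✗
flight=B84: ✗
flight=B85: ✗
flight=B19: ✓ → 3678
ord_avg = (1311 + 2931 + 4744 + 5853 + 563 + 4623 + 3951 + 3770 + 1920 + 3678) / 10 = 3334.4
—
[ord_sum: origin in ('ORD', 'MIA', 'ATL') and load_pct <= 38]
flight=B71: ✗
flight=B96: ✗
flight=B90: ✗
flight=B54: ✗
flight=B47: ✗
flight=B13: ✗
flight=B35: ✗
flight=B50: ✗
flight=B11: ✗
flight=B58: ✗
flight=B84: ✓ → 5065
flight=B85: ✗
flight=B19: ✗
ord_sum = 5065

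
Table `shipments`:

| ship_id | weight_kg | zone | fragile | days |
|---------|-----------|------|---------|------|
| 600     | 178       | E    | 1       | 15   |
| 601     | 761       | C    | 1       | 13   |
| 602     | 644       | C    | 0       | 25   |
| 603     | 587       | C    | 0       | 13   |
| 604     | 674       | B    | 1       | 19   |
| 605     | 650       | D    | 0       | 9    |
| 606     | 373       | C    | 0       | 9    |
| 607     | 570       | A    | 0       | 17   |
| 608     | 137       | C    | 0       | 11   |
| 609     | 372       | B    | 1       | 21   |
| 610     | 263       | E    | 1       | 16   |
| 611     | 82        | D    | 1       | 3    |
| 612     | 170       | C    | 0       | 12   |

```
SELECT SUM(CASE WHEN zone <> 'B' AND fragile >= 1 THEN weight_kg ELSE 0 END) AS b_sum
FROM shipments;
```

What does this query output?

1284

ship_id=600: ✓ → 178
ship_id=601: ✓ → 761
ship_id=602: ✗
ship_id=603: ✗
ship_id=604: ✗
ship_id=605: ✗
ship_id=606: ✗
ship_id=607: ✗
ship_id=608: ✗
ship_id=609: ✗
ship_id=610: ✓ → 263
ship_id=611: ✓ → 82
ship_id=612: ✗
b_sum = 178 + 761 + 263 + 82 = 1284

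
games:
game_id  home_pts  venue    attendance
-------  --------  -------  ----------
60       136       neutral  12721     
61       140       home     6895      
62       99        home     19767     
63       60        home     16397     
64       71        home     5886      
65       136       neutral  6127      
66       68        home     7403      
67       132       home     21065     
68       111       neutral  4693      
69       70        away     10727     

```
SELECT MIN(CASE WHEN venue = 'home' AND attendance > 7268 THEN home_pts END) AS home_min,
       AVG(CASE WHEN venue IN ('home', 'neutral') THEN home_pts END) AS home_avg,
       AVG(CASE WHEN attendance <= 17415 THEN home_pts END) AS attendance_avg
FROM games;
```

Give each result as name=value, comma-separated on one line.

home_min=60, home_avg=105.8888888889, attendance_avg=99

[home_min: venue = 'home' AND attendance > 7268]
game_id=60: ✗
game_id=61: ✗
game_id=62: ✓ → 99
game_id=63: ✓ → 60
game_id=64: ✗
game_id=65: ✗
game_id=66: ✓ → 68
game_id=67: ✓ → 132
game_id=68: ✗
game_id=69: ✗
home_min = MIN(99, 60, 68, 132) = 60
—
[home_avg: venue IN ('home', 'neutral')]
game_id=60: ✓ → 136
game_id=61: ✓ → 140
game_id=62: ✓ → 99
game_id=63: ✓ → 60
game_id=64: ✓ → 71
game_id=65: ✓ → 136
game_id=66: ✓ → 68
game_id=67: ✓ → 132
game_id=68: ✓ → 111
game_id=69: ✗
home_avg = (136 + 140 + 99 + 60 + 71 + 136 + 68 + 132 + 111) / 9 = 105.8888888889
—
[attendance_avg: attendance <= 17415]
game_id=60: ✓ → 136
game_id=61: ✓ → 140
game_id=62: ✗
game_id=63: ✓ → 60
game_id=64: ✓ → 71
game_id=65: ✓ → 136
game_id=66: ✓ → 68
game_id=67: ✗
game_id=68: ✓ → 111
game_id=69: ✓ → 70
attendance_avg = (136 + 140 + 60 + 71 + 136 + 68 + 111 + 70) / 8 = 99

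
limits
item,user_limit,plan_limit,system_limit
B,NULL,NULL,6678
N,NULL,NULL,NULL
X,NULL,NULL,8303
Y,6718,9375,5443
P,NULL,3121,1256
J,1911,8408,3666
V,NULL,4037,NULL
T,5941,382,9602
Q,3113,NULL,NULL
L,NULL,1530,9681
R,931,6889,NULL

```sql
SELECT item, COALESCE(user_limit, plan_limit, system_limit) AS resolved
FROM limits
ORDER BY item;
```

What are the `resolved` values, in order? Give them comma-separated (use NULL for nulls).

6678, 1911, 1530, NULL, 3121, 3113, 931, 5941, 4037, 8303, 6718

item=B: user_limit=NULL, plan_limit=NULL, system_limit=6678 → 6678
item=J: user_limit=1911 → 1911
item=L: user_limit=NULL, plan_limit=1530 → 1530
item=N: user_limit=NULL, plan_limit=NULL, system_limit=NULL (all NULL) → NULL
item=P: user_limit=NULL, plan_limit=3121 → 3121
item=Q: user_limit=3113 → 3113
item=R: user_limit=931 → 931
item=T: user_limit=5941 → 5941
item=V: user_limit=NULL, plan_limit=4037 → 4037
item=X: user_limit=NULL, plan_limit=NULL, system_limit=8303 → 8303
item=Y: user_limit=6718 → 6718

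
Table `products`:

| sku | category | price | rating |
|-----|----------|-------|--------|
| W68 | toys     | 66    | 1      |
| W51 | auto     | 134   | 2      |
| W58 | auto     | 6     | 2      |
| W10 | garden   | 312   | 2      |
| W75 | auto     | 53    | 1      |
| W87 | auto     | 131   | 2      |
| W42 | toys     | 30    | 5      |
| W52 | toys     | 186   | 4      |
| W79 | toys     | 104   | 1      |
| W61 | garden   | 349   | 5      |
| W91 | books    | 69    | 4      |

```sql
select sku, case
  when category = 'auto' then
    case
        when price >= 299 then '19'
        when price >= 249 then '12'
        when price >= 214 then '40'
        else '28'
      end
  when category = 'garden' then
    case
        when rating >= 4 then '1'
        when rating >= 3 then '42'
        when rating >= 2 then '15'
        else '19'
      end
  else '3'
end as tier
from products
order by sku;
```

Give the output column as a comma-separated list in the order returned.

sku=W10: category='garden' → inner[rating >= 2] → 15
sku=W42: category='toys' → outer ELSE → 3
sku=W51: category='auto' → inner[ELSE] → 28
sku=W52: category='toys' → outer ELSE → 3
sku=W58: category='auto' → inner[ELSE] → 28
sku=W61: category='garden' → inner[rating >= 4] → 1
sku=W68: category='toys' → outer ELSE → 3
sku=W75: category='auto' → inner[ELSE] → 28
sku=W79: category='toys' → outer ELSE → 3
sku=W87: category='auto' → inner[ELSE] → 28
sku=W91: category='books' → outer ELSE → 3

15, 3, 28, 3, 28, 1, 3, 28, 3, 28, 3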